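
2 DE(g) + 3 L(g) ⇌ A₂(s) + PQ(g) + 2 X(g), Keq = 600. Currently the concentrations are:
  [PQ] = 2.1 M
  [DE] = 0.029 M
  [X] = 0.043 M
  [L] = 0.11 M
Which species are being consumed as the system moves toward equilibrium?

(A₂ is a pure solid — omitted from Q.)
Q = [PQ]·[X]² / ([DE]²·[L]³) = (2.1)·(0.043)² / ((0.029)²·(0.11)³) = 3500
Q = 3500 > Keq = 600: net reverse reaction.

A₂, PQ, X (products)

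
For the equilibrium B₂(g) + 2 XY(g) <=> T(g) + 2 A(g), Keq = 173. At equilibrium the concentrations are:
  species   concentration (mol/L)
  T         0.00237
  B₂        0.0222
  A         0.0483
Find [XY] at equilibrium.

[XY] = 0.00120 mol/L

At equilibrium, Keq = [T]·[A]² / ([B₂]·[XY]²) = 173.
(0.00237)·(0.0483)² / ((0.0222)·([XY])²) = 173
[XY]² = 1.44×10⁻⁶ ⇒ [XY] = 0.00120 mol/L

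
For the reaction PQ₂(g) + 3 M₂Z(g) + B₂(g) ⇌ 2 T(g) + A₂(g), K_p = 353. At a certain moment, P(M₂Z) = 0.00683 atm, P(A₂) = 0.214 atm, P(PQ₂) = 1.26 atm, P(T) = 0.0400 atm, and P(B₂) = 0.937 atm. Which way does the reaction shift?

to the left

Q_p = P(T)²·P(A₂) / (P(PQ₂)·P(M₂Z)³·P(B₂)) = (0.0400)²·(0.214) / ((1.26)·(0.00683)³·(0.937)) = 910
Q_p = 910 > K_p = 353, so the reverse reaction proceeds.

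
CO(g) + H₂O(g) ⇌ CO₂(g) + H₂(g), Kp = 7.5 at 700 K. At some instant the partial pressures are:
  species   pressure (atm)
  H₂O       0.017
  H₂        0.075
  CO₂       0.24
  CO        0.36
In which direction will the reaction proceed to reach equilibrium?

to the right

Qp = P(CO₂)·P(H₂) / (P(CO)·P(H₂O)) = (0.24)·(0.075) / ((0.36)·(0.017)) = 2.9
Qp = 2.9 < Kp = 7.5, so the forward reaction proceeds.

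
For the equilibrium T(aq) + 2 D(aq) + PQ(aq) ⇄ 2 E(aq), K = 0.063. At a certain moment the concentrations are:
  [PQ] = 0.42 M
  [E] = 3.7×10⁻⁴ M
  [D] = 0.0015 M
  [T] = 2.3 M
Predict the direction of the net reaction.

Q = [E]² / ([T]·[D]²·[PQ]) = (3.7×10⁻⁴)² / ((2.3)·(0.0015)²·(0.42)) = 0.063
Q = 0.063 = K, so the system is already at equilibrium.

at equilibrium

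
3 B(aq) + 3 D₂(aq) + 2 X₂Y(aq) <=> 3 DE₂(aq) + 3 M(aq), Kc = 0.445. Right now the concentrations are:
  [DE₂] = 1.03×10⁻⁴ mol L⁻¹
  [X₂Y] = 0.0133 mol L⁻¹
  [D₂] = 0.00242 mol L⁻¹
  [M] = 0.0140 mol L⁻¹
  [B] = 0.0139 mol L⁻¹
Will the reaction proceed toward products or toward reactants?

no net change (already at equilibrium)

Qc = [DE₂]³·[M]³ / ([B]³·[D₂]³·[X₂Y]²) = (1.03×10⁻⁴)³·(0.0140)³ / ((0.0139)³·(0.00242)³·(0.0133)²) = 0.445
Qc = 0.445 = Kc, so the system is already at equilibrium.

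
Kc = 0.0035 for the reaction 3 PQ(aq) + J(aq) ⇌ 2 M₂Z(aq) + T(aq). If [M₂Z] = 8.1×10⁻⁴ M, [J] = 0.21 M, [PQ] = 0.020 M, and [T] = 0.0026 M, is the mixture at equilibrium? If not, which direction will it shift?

Qc = [M₂Z]²·[T] / ([PQ]³·[J]) = (8.1×10⁻⁴)²·(0.0026) / ((0.020)³·(0.21)) = 0.0010
Qc = 0.0010 < Kc = 0.0035: net forward reaction.

no; Q < K, reaction proceeds forward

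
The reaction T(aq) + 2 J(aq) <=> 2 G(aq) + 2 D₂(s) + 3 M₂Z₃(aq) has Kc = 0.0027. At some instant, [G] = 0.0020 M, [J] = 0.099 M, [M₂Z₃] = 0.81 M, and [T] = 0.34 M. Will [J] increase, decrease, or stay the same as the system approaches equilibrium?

(D₂ is a pure solid — omitted from Qc.)
Qc = [G]²·[M₂Z₃]³ / ([T]·[J]²) = (0.0020)²·(0.81)³ / ((0.34)·(0.099)²) = 6.4×10⁻⁴
Qc = 6.4×10⁻⁴ < Kc = 0.0027: net forward reaction.
J is a reactant, so it decreases.

decrease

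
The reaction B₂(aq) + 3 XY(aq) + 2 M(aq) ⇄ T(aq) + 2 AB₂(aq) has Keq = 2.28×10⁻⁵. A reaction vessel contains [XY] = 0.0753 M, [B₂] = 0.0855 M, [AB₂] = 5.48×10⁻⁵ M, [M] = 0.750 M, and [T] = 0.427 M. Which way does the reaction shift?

toward reactants

Q = [T]·[AB₂]² / ([B₂]·[XY]³·[M]²) = (0.427)·(5.48×10⁻⁵)² / ((0.0855)·(0.0753)³·(0.750)²) = 6.24×10⁻⁵
Q = 6.24×10⁻⁵ > Keq = 2.28×10⁻⁵, so the reverse reaction proceeds.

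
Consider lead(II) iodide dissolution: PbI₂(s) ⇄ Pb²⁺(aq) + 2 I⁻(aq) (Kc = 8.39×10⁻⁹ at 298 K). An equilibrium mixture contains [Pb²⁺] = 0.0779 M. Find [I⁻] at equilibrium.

[I⁻] = 3.28×10⁻⁴ M

(PbI₂ is a pure solid — omitted from Kc.)
At equilibrium, Kc = [Pb²⁺]·[I⁻]² = 8.39×10⁻⁹.
(0.0779)·([I⁻])² = 8.39×10⁻⁹
[I⁻]² = 1.08×10⁻⁷ ⇒ [I⁻] = 3.28×10⁻⁴ M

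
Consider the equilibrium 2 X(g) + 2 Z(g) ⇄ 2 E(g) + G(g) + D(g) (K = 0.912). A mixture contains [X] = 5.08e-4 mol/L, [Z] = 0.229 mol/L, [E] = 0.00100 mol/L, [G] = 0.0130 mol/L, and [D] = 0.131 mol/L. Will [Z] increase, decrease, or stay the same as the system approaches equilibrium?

Q = [E]²·[G]·[D] / ([X]²·[Z]²) = (0.00100)²·(0.0130)·(0.131) / ((5.08e-4)²·(0.229)²) = 0.126
Q = 0.126 < K = 0.912: net forward reaction.
Z is a reactant, so it decreases.

decrease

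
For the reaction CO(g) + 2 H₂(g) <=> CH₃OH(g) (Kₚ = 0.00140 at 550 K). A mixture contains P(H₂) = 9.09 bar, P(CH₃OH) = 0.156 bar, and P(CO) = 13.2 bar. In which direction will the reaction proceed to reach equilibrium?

Qₚ = P(CH₃OH) / (P(CO)·P(H₂)²) = (0.156) / ((13.2)·(9.09)²) = 1.43×10⁻⁴
Qₚ = 1.43×10⁻⁴ < Kₚ = 0.00140, so the forward reaction proceeds.

in the forward direction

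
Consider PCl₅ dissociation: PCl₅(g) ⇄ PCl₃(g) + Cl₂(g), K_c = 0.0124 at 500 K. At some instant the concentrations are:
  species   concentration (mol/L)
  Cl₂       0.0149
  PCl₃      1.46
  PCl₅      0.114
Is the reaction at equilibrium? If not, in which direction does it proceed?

toward reactants

Q_c = [PCl₃]·[Cl₂] / [PCl₅] = (1.46)·(0.0149) / (0.114) = 0.191
Q_c = 0.191 > K_c = 0.0124, so the reverse reaction proceeds.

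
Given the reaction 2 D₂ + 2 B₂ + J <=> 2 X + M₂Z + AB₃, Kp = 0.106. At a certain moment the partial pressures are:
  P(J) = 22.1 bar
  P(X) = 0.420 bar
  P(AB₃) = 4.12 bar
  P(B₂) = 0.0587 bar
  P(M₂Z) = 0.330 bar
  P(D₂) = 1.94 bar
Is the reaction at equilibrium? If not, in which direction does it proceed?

reverse (toward reactants)

Qp = P(X)²·P(M₂Z)·P(AB₃) / (P(D₂)²·P(B₂)²·P(J)) = (0.420)²·(0.330)·(4.12) / ((1.94)²·(0.0587)²·(22.1)) = 0.837
Qp = 0.837 > Kp = 0.106, so the reverse reaction proceeds.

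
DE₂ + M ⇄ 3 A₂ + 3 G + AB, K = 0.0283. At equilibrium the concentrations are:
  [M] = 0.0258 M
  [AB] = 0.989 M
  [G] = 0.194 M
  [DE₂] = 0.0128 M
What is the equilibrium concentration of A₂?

At equilibrium, K = [A₂]³·[G]³·[AB] / ([DE₂]·[M]) = 0.0283.
([A₂])³·(0.194)³·(0.989) / ((0.0128)·(0.0258)) = 0.0283
[A₂]³ = 0.00129 ⇒ [A₂] = 0.109 M

[A₂] = 0.109 M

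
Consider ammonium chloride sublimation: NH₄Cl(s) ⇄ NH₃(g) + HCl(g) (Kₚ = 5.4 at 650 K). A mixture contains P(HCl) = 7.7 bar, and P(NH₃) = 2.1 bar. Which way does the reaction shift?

(NH₄Cl is a pure solid — omitted from Qₚ.)
Qₚ = P(NH₃)·P(HCl) = (2.1)·(7.7) = 16
Qₚ = 16 > Kₚ = 5.4, so the reverse reaction proceeds.

toward reactants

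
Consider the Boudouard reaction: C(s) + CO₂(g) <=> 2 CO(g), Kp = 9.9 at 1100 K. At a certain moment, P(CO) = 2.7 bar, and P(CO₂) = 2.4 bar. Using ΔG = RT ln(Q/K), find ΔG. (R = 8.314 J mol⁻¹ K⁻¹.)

ΔG = -10.8 kJ/mol

(C is a pure solid — omitted from Qp.)
Qp = P(CO)² / P(CO₂) = (2.7)² / (2.4) = 3.04
ΔG = RT ln(Qp/Kp) = (8.314 J mol⁻¹ K⁻¹)(1100 K) × ln(3.04/9.9)
   = (9.145 kJ/mol)(-1.181) = -10.8 kJ/mol
ΔG < 0, so the forward reaction is spontaneous (proceeds forward).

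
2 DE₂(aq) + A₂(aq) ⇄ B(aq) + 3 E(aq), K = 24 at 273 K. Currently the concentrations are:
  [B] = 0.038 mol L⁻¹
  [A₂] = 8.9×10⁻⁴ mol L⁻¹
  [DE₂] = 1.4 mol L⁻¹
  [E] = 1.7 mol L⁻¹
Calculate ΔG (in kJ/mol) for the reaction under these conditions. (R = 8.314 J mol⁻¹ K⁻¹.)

ΔG = 3.39 kJ/mol

Q = [B]·[E]³ / ([DE₂]²·[A₂]) = (0.038)·(1.7)³ / ((1.4)²·(8.9×10⁻⁴)) = 107
ΔG = RT ln(Q/K) = (8.314 J mol⁻¹ K⁻¹)(273 K) × ln(107/24)
   = (2.270 kJ/mol)(1.495) = 3.39 kJ/mol
ΔG > 0, so the forward reaction is non-spontaneous (proceeds in reverse).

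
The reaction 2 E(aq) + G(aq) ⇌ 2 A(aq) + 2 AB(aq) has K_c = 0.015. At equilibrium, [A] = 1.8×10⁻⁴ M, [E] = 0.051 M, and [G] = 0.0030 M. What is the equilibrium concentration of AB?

At equilibrium, K_c = [A]²·[AB]² / ([E]²·[G]) = 0.015.
(1.8×10⁻⁴)²·([AB])² / ((0.051)²·(0.0030)) = 0.015
[AB]² = 3.61 ⇒ [AB] = 1.9 M

[AB] = 1.9 M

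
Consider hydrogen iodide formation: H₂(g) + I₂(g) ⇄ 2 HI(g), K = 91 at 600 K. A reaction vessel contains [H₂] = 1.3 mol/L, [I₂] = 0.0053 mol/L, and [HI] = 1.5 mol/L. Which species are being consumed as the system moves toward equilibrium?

HI (products)

Q = [HI]² / ([H₂]·[I₂]) = (1.5)² / ((1.3)·(0.0053)) = 330
Q = 330 > K = 91: net reverse reaction.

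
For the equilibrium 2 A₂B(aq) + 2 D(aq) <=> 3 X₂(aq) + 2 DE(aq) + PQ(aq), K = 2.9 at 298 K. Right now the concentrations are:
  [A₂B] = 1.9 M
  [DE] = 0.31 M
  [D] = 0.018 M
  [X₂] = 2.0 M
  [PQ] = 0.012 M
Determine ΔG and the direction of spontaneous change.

Q = [X₂]³·[DE]²·[PQ] / ([A₂B]²·[D]²) = (2.0)³·(0.31)²·(0.012) / ((1.9)²·(0.018)²) = 7.89
ΔG = RT ln(Q/K) = (8.314 J mol⁻¹ K⁻¹)(298 K) × ln(7.89/2.9)
   = (2.478 kJ/mol)(1.001) = 2.48 kJ/mol
ΔG > 0, so the forward reaction is non-spontaneous (proceeds in reverse).

ΔG = 2.48 kJ/mol; the forward reaction is non-spontaneous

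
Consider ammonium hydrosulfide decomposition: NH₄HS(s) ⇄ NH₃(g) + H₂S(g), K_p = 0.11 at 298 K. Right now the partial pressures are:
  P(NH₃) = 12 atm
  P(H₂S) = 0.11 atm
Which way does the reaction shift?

in the reverse direction

(NH₄HS is a pure solid — omitted from Q_p.)
Q_p = P(NH₃)·P(H₂S) = (12)·(0.11) = 1.3
Q_p = 1.3 > K_p = 0.11, so the reverse reaction proceeds.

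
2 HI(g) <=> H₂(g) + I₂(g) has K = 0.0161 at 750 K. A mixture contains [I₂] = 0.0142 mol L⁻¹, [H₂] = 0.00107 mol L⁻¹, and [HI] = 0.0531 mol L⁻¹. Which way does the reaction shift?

in the forward direction

Q = [H₂]·[I₂] / [HI]² = (0.00107)·(0.0142) / (0.0531)² = 0.00539
Q = 0.00539 < K = 0.0161, so the forward reaction proceeds.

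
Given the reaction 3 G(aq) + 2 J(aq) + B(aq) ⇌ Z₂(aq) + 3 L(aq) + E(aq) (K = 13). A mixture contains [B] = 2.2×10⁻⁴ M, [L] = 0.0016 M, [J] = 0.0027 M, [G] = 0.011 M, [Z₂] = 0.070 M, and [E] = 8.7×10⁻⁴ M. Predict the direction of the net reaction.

in the reverse direction

Q = [Z₂]·[L]³·[E] / ([G]³·[J]²·[B]) = (0.070)·(0.0016)³·(8.7×10⁻⁴) / ((0.011)³·(0.0027)²·(2.2×10⁻⁴)) = 120
Q = 120 > K = 13, so the reverse reaction proceeds.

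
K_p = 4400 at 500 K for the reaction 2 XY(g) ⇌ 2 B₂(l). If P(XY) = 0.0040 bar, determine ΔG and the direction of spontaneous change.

(B₂ is a pure liquid — omitted from Q_p.)
Q_p = 1 / P(XY)² = 1 / (0.0040)² = 62500
ΔG = RT ln(Q_p/K_p) = (8.314 J mol⁻¹ K⁻¹)(500 K) × ln(62500/4400)
   = (4.157 kJ/mol)(2.654) = 11.0 kJ/mol
ΔG > 0, so the forward reaction is non-spontaneous (proceeds in reverse).

ΔG = 11.0 kJ/mol; the forward reaction is non-spontaneous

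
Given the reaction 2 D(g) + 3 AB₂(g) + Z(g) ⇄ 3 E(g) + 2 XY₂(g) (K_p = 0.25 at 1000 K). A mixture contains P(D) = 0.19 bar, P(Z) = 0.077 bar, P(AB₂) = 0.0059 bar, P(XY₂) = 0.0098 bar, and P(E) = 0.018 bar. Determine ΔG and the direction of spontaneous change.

Q_p = P(E)³·P(XY₂)² / (P(D)²·P(AB₂)³·P(Z)) = (0.018)³·(0.0098)² / ((0.19)²·(0.0059)³·(0.077)) = 0.981
ΔG = RT ln(Q_p/K_p) = (8.314 J mol⁻¹ K⁻¹)(1000 K) × ln(0.981/0.25)
   = (8.314 kJ/mol)(1.367) = 11.4 kJ/mol
ΔG > 0, so the forward reaction is non-spontaneous (proceeds in reverse).

ΔG = 11.4 kJ/mol; the forward reaction is non-spontaneous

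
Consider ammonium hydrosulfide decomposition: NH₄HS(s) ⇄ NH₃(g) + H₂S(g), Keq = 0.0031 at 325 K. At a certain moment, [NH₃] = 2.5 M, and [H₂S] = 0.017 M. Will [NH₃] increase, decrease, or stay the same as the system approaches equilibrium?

decrease

(NH₄HS is a pure solid — omitted from Q.)
Q = [NH₃]·[H₂S] = (2.5)·(0.017) = 0.042
Q = 0.042 > Keq = 0.0031: net reverse reaction.
NH₃ is a product, so it decreases.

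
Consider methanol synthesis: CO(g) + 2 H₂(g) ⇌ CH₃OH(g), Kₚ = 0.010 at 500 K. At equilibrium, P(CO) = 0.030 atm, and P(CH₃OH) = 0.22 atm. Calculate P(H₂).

P(H₂) = 27 atm

At equilibrium, Kₚ = P(CH₃OH) / (P(CO)·P(H₂)²) = 0.010.
(0.22) / ((0.030)·(P(H₂))²) = 0.010
P(H₂)² = 733 ⇒ P(H₂) = 27 atm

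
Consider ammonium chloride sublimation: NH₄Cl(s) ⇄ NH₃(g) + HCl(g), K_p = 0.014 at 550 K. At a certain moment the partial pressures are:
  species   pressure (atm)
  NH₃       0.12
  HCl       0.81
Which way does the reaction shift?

reverse (toward reactants)

(NH₄Cl is a pure solid — omitted from Q_p.)
Q_p = P(NH₃)·P(HCl) = (0.12)·(0.81) = 0.097
Q_p = 0.097 > K_p = 0.014, so the reverse reaction proceeds.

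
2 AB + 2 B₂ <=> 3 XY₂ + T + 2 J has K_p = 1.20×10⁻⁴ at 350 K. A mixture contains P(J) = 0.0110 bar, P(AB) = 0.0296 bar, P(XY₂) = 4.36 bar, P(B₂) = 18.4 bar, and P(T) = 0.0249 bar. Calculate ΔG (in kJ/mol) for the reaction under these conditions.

Q_p = P(XY₂)³·P(T)·P(J)² / (P(AB)²·P(B₂)²) = (4.36)³·(0.0249)·(0.0110)² / ((0.0296)²·(18.4)²) = 8.42×10⁻⁴
ΔG = RT ln(Q_p/K_p) = (8.314 J mol⁻¹ K⁻¹)(350 K) × ln(8.42×10⁻⁴/1.20×10⁻⁴)
   = (2.910 kJ/mol)(1.948) = 5.67 kJ/mol
ΔG > 0, so the forward reaction is non-spontaneous (proceeds in reverse).

ΔG = 5.67 kJ/mol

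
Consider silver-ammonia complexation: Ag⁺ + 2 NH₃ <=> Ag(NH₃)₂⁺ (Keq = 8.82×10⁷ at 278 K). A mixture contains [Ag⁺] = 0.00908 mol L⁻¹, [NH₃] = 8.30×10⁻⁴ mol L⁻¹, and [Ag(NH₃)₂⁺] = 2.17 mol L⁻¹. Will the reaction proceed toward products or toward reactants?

toward reactants

Q = [Ag(NH₃)₂⁺] / ([Ag⁺]·[NH₃]²) = (2.17) / ((0.00908)·(8.30×10⁻⁴)²) = 3.47×10⁸
Q = 3.47×10⁸ > Keq = 8.82×10⁷, so the reverse reaction proceeds.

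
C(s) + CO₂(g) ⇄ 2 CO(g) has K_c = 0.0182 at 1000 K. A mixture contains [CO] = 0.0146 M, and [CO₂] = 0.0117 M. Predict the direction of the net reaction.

(C is a pure solid — omitted from Q_c.)
Q_c = [CO]² / [CO₂] = (0.0146)² / (0.0117) = 0.0182
Q_c = 0.0182 = K_c, so the system is already at equilibrium.

no net change (already at equilibrium)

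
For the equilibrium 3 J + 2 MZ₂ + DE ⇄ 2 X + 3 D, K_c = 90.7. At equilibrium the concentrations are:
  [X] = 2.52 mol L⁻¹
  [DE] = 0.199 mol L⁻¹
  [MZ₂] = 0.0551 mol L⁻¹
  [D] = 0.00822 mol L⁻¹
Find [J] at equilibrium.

[J] = 0.0401 mol L⁻¹

At equilibrium, K_c = [X]²·[D]³ / ([J]³·[MZ₂]²·[DE]) = 90.7.
(2.52)²·(0.00822)³ / (([J])³·(0.0551)²·(0.199)) = 90.7
[J]³ = 6.44×10⁻⁵ ⇒ [J] = 0.0401 mol L⁻¹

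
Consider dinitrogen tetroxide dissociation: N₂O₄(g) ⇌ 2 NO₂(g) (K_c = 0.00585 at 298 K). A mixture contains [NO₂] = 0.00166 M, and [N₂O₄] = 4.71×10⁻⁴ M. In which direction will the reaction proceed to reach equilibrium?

Q_c = [NO₂]² / [N₂O₄] = (0.00166)² / (4.71×10⁻⁴) = 0.00585
Q_c = 0.00585 = K_c, so the system is already at equilibrium.

neither direction; the system is at equilibrium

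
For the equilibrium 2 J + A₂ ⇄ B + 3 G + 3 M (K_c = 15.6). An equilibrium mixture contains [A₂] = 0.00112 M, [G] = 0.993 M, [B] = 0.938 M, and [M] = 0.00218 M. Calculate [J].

[J] = 7.38×10⁻⁴ M

At equilibrium, K_c = [B]·[G]³·[M]³ / ([J]²·[A₂]) = 15.6.
(0.938)·(0.993)³·(0.00218)³ / (([J])²·(0.00112)) = 15.6
[J]² = 5.45×10⁻⁷ ⇒ [J] = 7.38×10⁻⁴ M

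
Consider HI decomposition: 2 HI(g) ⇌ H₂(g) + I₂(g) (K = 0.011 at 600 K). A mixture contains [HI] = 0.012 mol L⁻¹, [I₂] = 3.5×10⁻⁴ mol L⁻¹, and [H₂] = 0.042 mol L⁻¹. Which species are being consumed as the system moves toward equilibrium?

Q = [H₂]·[I₂] / [HI]² = (0.042)·(3.5×10⁻⁴) / (0.012)² = 0.10
Q = 0.10 > K = 0.011: net reverse reaction.

H₂, I₂ (products)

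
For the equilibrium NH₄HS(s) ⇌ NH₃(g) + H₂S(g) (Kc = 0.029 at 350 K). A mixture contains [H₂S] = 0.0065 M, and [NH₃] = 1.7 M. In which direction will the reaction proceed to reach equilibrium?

(NH₄HS is a pure solid — omitted from Qc.)
Qc = [NH₃]·[H₂S] = (1.7)·(0.0065) = 0.011
Qc = 0.011 < Kc = 0.029, so the forward reaction proceeds.

in the forward direction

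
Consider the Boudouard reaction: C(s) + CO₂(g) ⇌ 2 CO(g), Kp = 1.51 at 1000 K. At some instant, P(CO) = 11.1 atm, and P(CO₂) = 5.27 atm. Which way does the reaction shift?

reverse (toward reactants)

(C is a pure solid — omitted from Qp.)
Qp = P(CO)² / P(CO₂) = (11.1)² / (5.27) = 23.4
Qp = 23.4 > Kp = 1.51, so the reverse reaction proceeds.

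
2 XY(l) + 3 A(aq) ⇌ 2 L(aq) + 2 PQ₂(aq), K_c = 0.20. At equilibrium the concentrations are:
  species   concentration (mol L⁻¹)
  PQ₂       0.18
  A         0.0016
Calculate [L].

(XY is a pure liquid — omitted from K_c.)
At equilibrium, K_c = [L]²·[PQ₂]² / [A]³ = 0.20.
([L])²·(0.18)² / (0.0016)³ = 0.20
[L]² = 2.53×10⁻⁸ ⇒ [L] = 1.6×10⁻⁴ mol L⁻¹

[L] = 1.6×10⁻⁴ mol L⁻¹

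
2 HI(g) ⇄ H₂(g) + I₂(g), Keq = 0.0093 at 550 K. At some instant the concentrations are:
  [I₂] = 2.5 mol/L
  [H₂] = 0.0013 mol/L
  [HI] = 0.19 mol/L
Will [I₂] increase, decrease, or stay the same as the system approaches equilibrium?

decrease

Q = [H₂]·[I₂] / [HI]² = (0.0013)·(2.5) / (0.19)² = 0.090
Q = 0.090 > Keq = 0.0093: net reverse reaction.
I₂ is a product, so it decreases.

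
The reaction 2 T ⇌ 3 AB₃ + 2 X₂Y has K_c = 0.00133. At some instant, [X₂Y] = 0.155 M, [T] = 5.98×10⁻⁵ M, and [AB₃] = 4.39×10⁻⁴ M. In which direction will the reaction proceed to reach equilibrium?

in the forward direction

Q_c = [AB₃]³·[X₂Y]² / [T]² = (4.39×10⁻⁴)³·(0.155)² / (5.98×10⁻⁵)² = 5.68×10⁻⁴
Q_c = 5.68×10⁻⁴ < K_c = 0.00133, so the forward reaction proceeds.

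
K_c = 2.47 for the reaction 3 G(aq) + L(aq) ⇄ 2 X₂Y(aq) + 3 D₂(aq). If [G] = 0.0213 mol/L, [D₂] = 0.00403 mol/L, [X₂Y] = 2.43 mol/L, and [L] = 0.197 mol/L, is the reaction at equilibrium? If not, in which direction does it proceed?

Q_c = [X₂Y]²·[D₂]³ / ([G]³·[L]) = (2.43)²·(0.00403)³ / ((0.0213)³·(0.197)) = 0.203
Q_c = 0.203 < K_c = 2.47, so the forward reaction proceeds.

toward products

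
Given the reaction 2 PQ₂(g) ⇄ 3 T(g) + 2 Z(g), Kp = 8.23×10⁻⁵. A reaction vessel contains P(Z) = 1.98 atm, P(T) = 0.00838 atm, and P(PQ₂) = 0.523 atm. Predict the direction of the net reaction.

Qp = P(T)³·P(Z)² / P(PQ₂)² = (0.00838)³·(1.98)² / (0.523)² = 8.43×10⁻⁶
Qp = 8.43×10⁻⁶ < Kp = 8.23×10⁻⁵, so the forward reaction proceeds.

toward products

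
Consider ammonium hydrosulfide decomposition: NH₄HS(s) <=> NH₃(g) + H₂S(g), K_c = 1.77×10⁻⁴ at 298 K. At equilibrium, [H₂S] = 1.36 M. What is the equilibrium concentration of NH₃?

(NH₄HS is a pure solid — omitted from K_c.)
At equilibrium, K_c = [NH₃]·[H₂S] = 1.77×10⁻⁴.
([NH₃])·(1.36) = 1.77×10⁻⁴
[NH₃] = 1.30×10⁻⁴ M

[NH₃] = 1.30×10⁻⁴ M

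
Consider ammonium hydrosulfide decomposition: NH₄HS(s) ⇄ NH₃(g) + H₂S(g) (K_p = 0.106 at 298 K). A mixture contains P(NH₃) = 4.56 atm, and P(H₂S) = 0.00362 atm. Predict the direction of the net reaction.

(NH₄HS is a pure solid — omitted from Q_p.)
Q_p = P(NH₃)·P(H₂S) = (4.56)·(0.00362) = 0.0165
Q_p = 0.0165 < K_p = 0.106, so the forward reaction proceeds.

forward (toward products)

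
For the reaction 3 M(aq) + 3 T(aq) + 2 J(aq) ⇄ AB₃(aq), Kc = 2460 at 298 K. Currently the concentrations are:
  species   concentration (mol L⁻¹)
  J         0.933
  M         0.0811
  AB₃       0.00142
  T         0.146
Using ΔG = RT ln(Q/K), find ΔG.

Qc = [AB₃] / ([M]³·[T]³·[J]²) = (0.00142) / ((0.0811)³·(0.146)³·(0.933)²) = 983
ΔG = RT ln(Qc/Kc) = (8.314 J mol⁻¹ K⁻¹)(298 K) × ln(983/2460)
   = (2.478 kJ/mol)(-0.9173) = -2.27 kJ/mol
ΔG < 0, so the forward reaction is spontaneous (proceeds forward).

ΔG = -2.27 kJ/mol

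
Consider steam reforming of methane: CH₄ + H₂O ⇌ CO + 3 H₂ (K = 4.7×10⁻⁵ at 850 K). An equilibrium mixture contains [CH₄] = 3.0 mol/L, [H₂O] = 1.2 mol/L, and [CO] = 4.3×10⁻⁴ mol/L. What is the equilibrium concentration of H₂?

At equilibrium, K = [CO]·[H₂]³ / ([CH₄]·[H₂O]) = 4.7×10⁻⁵.
(4.3×10⁻⁴)·([H₂])³ / ((3.0)·(1.2)) = 4.7×10⁻⁵
[H₂]³ = 0.393 ⇒ [H₂] = 0.73 mol/L

[H₂] = 0.73 mol/L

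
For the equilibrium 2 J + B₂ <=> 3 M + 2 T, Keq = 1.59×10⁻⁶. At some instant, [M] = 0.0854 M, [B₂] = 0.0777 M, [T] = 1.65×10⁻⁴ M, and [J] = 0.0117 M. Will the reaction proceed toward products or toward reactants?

no net change (already at equilibrium)

Q = [M]³·[T]² / ([J]²·[B₂]) = (0.0854)³·(1.65×10⁻⁴)² / ((0.0117)²·(0.0777)) = 1.59×10⁻⁶
Q = 1.59×10⁻⁶ = Keq, so the system is already at equilibrium.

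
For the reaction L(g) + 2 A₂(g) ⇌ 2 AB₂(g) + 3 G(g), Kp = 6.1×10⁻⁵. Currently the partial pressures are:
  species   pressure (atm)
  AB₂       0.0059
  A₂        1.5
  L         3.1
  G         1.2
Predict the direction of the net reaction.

to the right

Qp = P(AB₂)²·P(G)³ / (P(L)·P(A₂)²) = (0.0059)²·(1.2)³ / ((3.1)·(1.5)²) = 8.6×10⁻⁶
Qp = 8.6×10⁻⁶ < Kp = 6.1×10⁻⁵, so the forward reaction proceeds.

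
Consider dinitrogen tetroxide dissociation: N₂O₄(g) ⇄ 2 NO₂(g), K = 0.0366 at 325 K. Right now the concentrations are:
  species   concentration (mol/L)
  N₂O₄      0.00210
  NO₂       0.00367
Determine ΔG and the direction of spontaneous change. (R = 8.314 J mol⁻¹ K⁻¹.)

Q = [NO₂]² / [N₂O₄] = (0.00367)² / (0.00210) = 0.00641
ΔG = RT ln(Q/K) = (8.314 J mol⁻¹ K⁻¹)(325 K) × ln(0.00641/0.0366)
   = (2.702 kJ/mol)(-1.742) = -4.71 kJ/mol
ΔG < 0, so the forward reaction is spontaneous (proceeds forward).

ΔG = -4.71 kJ/mol; the forward reaction is spontaneous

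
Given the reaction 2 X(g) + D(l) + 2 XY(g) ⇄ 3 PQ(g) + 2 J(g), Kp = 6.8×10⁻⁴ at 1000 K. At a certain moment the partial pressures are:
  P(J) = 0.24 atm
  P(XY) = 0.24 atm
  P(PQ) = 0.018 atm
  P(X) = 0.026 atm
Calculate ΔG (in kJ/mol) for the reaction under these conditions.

ΔG = 21.1 kJ/mol

(D is a pure liquid — omitted from Qp.)
Qp = P(PQ)³·P(J)² / (P(X)²·P(XY)²) = (0.018)³·(0.24)² / ((0.026)²·(0.24)²) = 0.00863
ΔG = RT ln(Qp/Kp) = (8.314 J mol⁻¹ K⁻¹)(1000 K) × ln(0.00863/6.8×10⁻⁴)
   = (8.314 kJ/mol)(2.541) = 21.1 kJ/mol
ΔG > 0, so the forward reaction is non-spontaneous (proceeds in reverse).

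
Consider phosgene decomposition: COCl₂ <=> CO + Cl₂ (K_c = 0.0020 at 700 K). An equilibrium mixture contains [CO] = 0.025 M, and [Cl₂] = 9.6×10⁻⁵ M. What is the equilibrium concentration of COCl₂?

At equilibrium, K_c = [CO]·[Cl₂] / [COCl₂] = 0.0020.
(0.025)·(9.6×10⁻⁵) / ([COCl₂]) = 0.0020
[COCl₂] = 0.00120 = 0.0012 M

[COCl₂] = 0.0012 M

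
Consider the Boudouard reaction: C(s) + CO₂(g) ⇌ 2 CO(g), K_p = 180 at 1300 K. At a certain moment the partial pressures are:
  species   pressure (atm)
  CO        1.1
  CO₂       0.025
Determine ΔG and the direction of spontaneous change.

ΔG = -14.2 kJ/mol; the forward reaction is spontaneous

(C is a pure solid — omitted from Q_p.)
Q_p = P(CO)² / P(CO₂) = (1.1)² / (0.025) = 48.4
ΔG = RT ln(Q_p/K_p) = (8.314 J mol⁻¹ K⁻¹)(1300 K) × ln(48.4/180)
   = (10.81 kJ/mol)(-1.313) = -14.2 kJ/mol
ΔG < 0, so the forward reaction is spontaneous (proceeds forward).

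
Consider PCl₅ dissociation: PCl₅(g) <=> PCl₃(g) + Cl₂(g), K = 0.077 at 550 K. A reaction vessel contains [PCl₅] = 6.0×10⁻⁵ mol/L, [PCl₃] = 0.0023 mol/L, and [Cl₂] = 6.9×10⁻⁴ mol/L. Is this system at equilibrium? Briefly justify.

no; Q < K, reaction proceeds forward

Q = [PCl₃]·[Cl₂] / [PCl₅] = (0.0023)·(6.9×10⁻⁴) / (6.0×10⁻⁵) = 0.026
Q = 0.026 < K = 0.077: net forward reaction.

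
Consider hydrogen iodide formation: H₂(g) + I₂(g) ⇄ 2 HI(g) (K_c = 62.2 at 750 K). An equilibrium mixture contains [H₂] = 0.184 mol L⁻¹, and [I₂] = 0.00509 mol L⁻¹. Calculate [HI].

[HI] = 0.241 mol L⁻¹

At equilibrium, K_c = [HI]² / ([H₂]·[I₂]) = 62.2.
([HI])² / ((0.184)·(0.00509)) = 62.2
[HI]² = 0.0583 ⇒ [HI] = 0.241 mol L⁻¹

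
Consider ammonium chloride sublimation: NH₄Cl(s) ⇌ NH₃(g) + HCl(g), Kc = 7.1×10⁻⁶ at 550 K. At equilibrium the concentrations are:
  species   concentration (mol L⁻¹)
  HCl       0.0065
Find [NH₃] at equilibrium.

(NH₄Cl is a pure solid — omitted from Kc.)
At equilibrium, Kc = [NH₃]·[HCl] = 7.1×10⁻⁶.
([NH₃])·(0.0065) = 7.1×10⁻⁶
[NH₃] = 0.00109 = 0.0011 mol L⁻¹

[NH₃] = 0.0011 mol L⁻¹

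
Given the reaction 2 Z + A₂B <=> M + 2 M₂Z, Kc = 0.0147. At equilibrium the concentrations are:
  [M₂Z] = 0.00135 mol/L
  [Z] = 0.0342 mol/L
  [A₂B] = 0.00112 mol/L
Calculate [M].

[M] = 0.0106 mol/L

At equilibrium, Kc = [M]·[M₂Z]² / ([Z]²·[A₂B]) = 0.0147.
([M])·(0.00135)² / ((0.0342)²·(0.00112)) = 0.0147
[M] = 0.0106 mol/L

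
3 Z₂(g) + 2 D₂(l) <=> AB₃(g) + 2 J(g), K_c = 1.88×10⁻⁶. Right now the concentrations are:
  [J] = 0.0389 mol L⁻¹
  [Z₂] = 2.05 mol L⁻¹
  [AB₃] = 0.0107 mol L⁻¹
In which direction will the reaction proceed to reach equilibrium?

(D₂ is a pure liquid — omitted from Q_c.)
Q_c = [AB₃]·[J]² / [Z₂]³ = (0.0107)·(0.0389)² / (2.05)³ = 1.88×10⁻⁶
Q_c = 1.88×10⁻⁶ = K_c, so the system is already at equilibrium.

neither direction; the system is at equilibrium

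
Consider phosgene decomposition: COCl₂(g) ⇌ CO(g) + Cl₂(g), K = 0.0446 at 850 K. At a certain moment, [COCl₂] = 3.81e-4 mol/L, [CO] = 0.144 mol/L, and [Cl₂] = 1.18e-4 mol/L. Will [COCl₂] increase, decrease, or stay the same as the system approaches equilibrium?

stay the same

Q = [CO]·[Cl₂] / [COCl₂] = (0.144)·(1.18e-4) / (3.81e-4) = 0.0446
Q = 0.0446 = K; the system is at equilibrium.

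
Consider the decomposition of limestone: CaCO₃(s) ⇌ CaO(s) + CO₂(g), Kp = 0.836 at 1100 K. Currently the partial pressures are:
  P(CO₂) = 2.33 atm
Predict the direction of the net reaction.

toward reactants

(CaCO₃, CaO are pure solids — omitted from Qp.)
Qp = P(CO₂) = 2.33
Qp = 2.33 > Kp = 0.836, so the reverse reaction proceeds.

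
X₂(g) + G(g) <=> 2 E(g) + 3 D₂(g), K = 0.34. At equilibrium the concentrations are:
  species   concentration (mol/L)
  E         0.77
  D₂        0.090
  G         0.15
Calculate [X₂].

At equilibrium, K = [E]²·[D₂]³ / ([X₂]·[G]) = 0.34.
(0.77)²·(0.090)³ / (([X₂])·(0.15)) = 0.34
[X₂] = 0.00847 = 0.0085 mol/L

[X₂] = 0.0085 mol/L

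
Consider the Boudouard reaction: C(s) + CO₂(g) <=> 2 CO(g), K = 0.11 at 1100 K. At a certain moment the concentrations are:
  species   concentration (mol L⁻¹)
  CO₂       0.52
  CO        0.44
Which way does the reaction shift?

(C is a pure solid — omitted from Q.)
Q = [CO]² / [CO₂] = (0.44)² / (0.52) = 0.37
Q = 0.37 > K = 0.11, so the reverse reaction proceeds.

to the left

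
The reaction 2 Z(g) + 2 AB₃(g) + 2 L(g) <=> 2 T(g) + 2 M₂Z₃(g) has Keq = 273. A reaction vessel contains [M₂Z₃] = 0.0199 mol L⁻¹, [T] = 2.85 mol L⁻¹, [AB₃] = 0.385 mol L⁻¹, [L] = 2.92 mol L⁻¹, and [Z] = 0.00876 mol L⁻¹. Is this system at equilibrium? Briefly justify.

no; Q < K, reaction proceeds forward

Q = [T]²·[M₂Z₃]² / ([Z]²·[AB₃]²·[L]²) = (2.85)²·(0.0199)² / ((0.00876)²·(0.385)²·(2.92)²) = 33.2
Q = 33.2 < Keq = 273: net forward reaction.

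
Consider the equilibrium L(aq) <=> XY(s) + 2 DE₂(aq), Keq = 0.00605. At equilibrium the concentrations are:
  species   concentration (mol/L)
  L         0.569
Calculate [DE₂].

(XY is a pure solid — omitted from Keq.)
At equilibrium, Keq = [DE₂]² / [L] = 0.00605.
([DE₂])² / (0.569) = 0.00605
[DE₂]² = 0.00344 ⇒ [DE₂] = 0.0587 mol/L

[DE₂] = 0.0587 mol/L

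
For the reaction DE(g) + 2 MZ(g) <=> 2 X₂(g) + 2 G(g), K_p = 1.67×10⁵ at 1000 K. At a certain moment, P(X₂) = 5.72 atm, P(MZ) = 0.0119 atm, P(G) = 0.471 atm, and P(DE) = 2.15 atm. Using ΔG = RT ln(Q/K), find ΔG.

Q_p = P(X₂)²·P(G)² / (P(DE)·P(MZ)²) = (5.72)²·(0.471)² / ((2.15)·(0.0119)²) = 23800
ΔG = RT ln(Q_p/K_p) = (8.314 J mol⁻¹ K⁻¹)(1000 K) × ln(23800/1.67×10⁵)
   = (8.314 kJ/mol)(-1.948) = -16.2 kJ/mol
ΔG < 0, so the forward reaction is spontaneous (proceeds forward).

ΔG = -16.2 kJ/mol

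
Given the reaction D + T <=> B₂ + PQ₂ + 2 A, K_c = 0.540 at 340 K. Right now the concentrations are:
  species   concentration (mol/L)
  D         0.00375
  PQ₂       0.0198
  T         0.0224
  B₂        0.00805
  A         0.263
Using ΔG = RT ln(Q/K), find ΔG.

ΔG = -4.00 kJ/mol

Q_c = [B₂]·[PQ₂]·[A]² / ([D]·[T]) = (0.00805)·(0.0198)·(0.263)² / ((0.00375)·(0.0224)) = 0.131
ΔG = RT ln(Q_c/K_c) = (8.314 J mol⁻¹ K⁻¹)(340 K) × ln(0.131/0.540)
   = (2.827 kJ/mol)(-1.416) = -4.00 kJ/mol
ΔG < 0, so the forward reaction is spontaneous (proceeds forward).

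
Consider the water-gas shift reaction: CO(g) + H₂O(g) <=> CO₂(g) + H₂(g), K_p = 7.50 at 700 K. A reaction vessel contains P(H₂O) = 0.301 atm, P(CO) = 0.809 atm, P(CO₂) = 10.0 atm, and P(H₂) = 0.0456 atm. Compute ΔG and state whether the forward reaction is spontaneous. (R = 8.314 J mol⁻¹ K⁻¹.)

ΔG = -8.08 kJ/mol; the forward reaction is spontaneous

Q_p = P(CO₂)·P(H₂) / (P(CO)·P(H₂O)) = (10.0)·(0.0456) / ((0.809)·(0.301)) = 1.87
ΔG = RT ln(Q_p/K_p) = (8.314 J mol⁻¹ K⁻¹)(700 K) × ln(1.87/7.50)
   = (5.820 kJ/mol)(-1.389) = -8.08 kJ/mol
ΔG < 0, so the forward reaction is spontaneous (proceeds forward).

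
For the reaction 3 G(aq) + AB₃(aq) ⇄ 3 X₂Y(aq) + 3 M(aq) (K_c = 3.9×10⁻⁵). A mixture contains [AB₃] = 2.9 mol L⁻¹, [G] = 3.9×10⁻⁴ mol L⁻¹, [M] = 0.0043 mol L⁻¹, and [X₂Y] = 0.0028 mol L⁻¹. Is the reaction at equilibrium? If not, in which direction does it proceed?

to the right

Q_c = [X₂Y]³·[M]³ / ([G]³·[AB₃]) = (0.0028)³·(0.0043)³ / ((3.9×10⁻⁴)³·(2.9)) = 1.0×10⁻⁵
Q_c = 1.0×10⁻⁵ < K_c = 3.9×10⁻⁵, so the forward reaction proceeds.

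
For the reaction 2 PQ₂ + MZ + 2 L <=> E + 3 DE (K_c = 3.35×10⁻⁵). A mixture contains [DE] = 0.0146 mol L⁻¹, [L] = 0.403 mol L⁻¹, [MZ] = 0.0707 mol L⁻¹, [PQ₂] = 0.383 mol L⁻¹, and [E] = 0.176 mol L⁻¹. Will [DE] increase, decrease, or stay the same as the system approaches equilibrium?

decrease

Q_c = [E]·[DE]³ / ([PQ₂]²·[MZ]·[L]²) = (0.176)·(0.0146)³ / ((0.383)²·(0.0707)·(0.403)²) = 3.25×10⁻⁴
Q_c = 3.25×10⁻⁴ > K_c = 3.35×10⁻⁵: net reverse reaction.
DE is a product, so it decreases.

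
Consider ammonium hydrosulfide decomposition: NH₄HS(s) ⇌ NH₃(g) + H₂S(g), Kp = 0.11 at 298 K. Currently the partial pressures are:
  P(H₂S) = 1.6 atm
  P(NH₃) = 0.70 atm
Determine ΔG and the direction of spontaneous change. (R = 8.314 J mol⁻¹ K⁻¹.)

ΔG = 5.75 kJ/mol; the forward reaction is non-spontaneous

(NH₄HS is a pure solid — omitted from Qp.)
Qp = P(NH₃)·P(H₂S) = (0.70)·(1.6) = 1.12
ΔG = RT ln(Qp/Kp) = (8.314 J mol⁻¹ K⁻¹)(298 K) × ln(1.12/0.11)
   = (2.478 kJ/mol)(2.321) = 5.75 kJ/mol
ΔG > 0, so the forward reaction is non-spontaneous (proceeds in reverse).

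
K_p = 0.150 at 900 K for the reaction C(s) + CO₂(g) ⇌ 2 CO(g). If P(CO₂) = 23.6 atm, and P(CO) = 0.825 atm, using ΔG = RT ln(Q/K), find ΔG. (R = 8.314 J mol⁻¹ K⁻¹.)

ΔG = -12.3 kJ/mol

(C is a pure solid — omitted from Q_p.)
Q_p = P(CO)² / P(CO₂) = (0.825)² / (23.6) = 0.0288
ΔG = RT ln(Q_p/K_p) = (8.314 J mol⁻¹ K⁻¹)(900 K) × ln(0.0288/0.150)
   = (7.483 kJ/mol)(-1.650) = -12.3 kJ/mol
ΔG < 0, so the forward reaction is spontaneous (proceeds forward).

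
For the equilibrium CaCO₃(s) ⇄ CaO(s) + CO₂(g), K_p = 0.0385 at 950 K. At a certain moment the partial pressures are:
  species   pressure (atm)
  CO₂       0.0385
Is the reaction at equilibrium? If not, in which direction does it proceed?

at equilibrium

(CaCO₃, CaO are pure solids — omitted from Q_p.)
Q_p = P(CO₂) = 0.0385
Q_p = 0.0385 = K_p, so the system is already at equilibrium.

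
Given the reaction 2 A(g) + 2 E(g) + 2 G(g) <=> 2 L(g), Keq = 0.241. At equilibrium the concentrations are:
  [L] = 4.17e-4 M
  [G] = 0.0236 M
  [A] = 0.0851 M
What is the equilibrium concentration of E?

At equilibrium, Keq = [L]² / ([A]²·[E]²·[G]²) = 0.241.
(4.17e-4)² / ((0.0851)²·([E])²·(0.0236)²) = 0.241
[E]² = 0.179 ⇒ [E] = 0.423 M

[E] = 0.423 M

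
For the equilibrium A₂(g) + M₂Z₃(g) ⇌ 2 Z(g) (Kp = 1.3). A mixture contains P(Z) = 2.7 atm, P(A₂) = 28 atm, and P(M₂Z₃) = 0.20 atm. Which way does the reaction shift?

Qp = P(Z)² / (P(A₂)·P(M₂Z₃)) = (2.7)² / ((28)·(0.20)) = 1.3
Qp = 1.3 = Kp, so the system is already at equilibrium.

no net change (already at equilibrium)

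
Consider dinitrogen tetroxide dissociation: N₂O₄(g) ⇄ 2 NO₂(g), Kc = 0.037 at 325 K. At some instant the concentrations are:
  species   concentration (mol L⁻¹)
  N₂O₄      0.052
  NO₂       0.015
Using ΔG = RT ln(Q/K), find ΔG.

ΔG = -5.80 kJ/mol

Qc = [NO₂]² / [N₂O₄] = (0.015)² / (0.052) = 0.00433
ΔG = RT ln(Qc/Kc) = (8.314 J mol⁻¹ K⁻¹)(325 K) × ln(0.00433/0.037)
   = (2.702 kJ/mol)(-2.145) = -5.80 kJ/mol
ΔG < 0, so the forward reaction is spontaneous (proceeds forward).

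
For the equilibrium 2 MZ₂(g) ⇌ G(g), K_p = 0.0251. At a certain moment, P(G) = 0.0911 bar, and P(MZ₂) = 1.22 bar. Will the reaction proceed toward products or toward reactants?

toward reactants

Q_p = P(G) / P(MZ₂)² = (0.0911) / (1.22)² = 0.0612
Q_p = 0.0612 > K_p = 0.0251, so the reverse reaction proceeds.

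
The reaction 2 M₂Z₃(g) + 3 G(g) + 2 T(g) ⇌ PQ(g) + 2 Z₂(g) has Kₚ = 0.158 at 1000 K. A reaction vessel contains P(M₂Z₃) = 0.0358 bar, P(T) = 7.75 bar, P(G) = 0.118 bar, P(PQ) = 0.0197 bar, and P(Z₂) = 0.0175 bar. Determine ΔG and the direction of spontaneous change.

ΔG = -9.96 kJ/mol; the forward reaction is spontaneous

Qₚ = P(PQ)·P(Z₂)² / (P(M₂Z₃)²·P(G)³·P(T)²) = (0.0197)·(0.0175)² / ((0.0358)²·(0.118)³·(7.75)²) = 0.0477
ΔG = RT ln(Qₚ/Kₚ) = (8.314 J mol⁻¹ K⁻¹)(1000 K) × ln(0.0477/0.158)
   = (8.314 kJ/mol)(-1.198) = -9.96 kJ/mol
ΔG < 0, so the forward reaction is spontaneous (proceeds forward).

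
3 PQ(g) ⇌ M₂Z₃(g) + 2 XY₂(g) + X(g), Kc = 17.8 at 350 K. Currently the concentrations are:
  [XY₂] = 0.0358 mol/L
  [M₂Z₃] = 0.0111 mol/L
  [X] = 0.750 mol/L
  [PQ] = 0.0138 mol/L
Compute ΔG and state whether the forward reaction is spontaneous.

ΔG = -4.30 kJ/mol; the forward reaction is spontaneous

Qc = [M₂Z₃]·[XY₂]²·[X] / [PQ]³ = (0.0111)·(0.0358)²·(0.750) / (0.0138)³ = 4.06
ΔG = RT ln(Qc/Kc) = (8.314 J mol⁻¹ K⁻¹)(350 K) × ln(4.06/17.8)
   = (2.910 kJ/mol)(-1.478) = -4.30 kJ/mol
ΔG < 0, so the forward reaction is spontaneous (proceeds forward).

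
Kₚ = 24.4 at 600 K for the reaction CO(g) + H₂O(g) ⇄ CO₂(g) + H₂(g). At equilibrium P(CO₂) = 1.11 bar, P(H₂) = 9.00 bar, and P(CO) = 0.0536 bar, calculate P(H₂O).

P(H₂O) = 7.64 bar

At equilibrium, Kₚ = P(CO₂)·P(H₂) / (P(CO)·P(H₂O)) = 24.4.
(1.11)·(9.00) / ((0.0536)·(P(H₂O))) = 24.4
P(H₂O) = 7.64 bar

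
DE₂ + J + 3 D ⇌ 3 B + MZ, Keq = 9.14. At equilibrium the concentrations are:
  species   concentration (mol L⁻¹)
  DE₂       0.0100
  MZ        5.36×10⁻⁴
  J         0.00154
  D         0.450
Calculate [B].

[B] = 0.288 mol L⁻¹

At equilibrium, Keq = [B]³·[MZ] / ([DE₂]·[J]·[D]³) = 9.14.
([B])³·(5.36×10⁻⁴) / ((0.0100)·(0.00154)·(0.450)³) = 9.14
[B]³ = 0.0239 ⇒ [B] = 0.288 mol L⁻¹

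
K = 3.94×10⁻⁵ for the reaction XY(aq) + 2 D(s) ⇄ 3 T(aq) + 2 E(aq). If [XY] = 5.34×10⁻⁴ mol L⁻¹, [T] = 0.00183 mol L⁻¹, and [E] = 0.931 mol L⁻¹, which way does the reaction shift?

toward products

(D is a pure solid — omitted from Q.)
Q = [T]³·[E]² / [XY] = (0.00183)³·(0.931)² / (5.34×10⁻⁴) = 9.95×10⁻⁶
Q = 9.95×10⁻⁶ < K = 3.94×10⁻⁵, so the forward reaction proceeds.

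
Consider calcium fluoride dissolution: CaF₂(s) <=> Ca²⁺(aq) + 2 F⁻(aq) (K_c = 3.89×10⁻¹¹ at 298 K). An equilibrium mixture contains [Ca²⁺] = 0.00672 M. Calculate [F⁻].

[F⁻] = 7.61×10⁻⁵ M

(CaF₂ is a pure solid — omitted from K_c.)
At equilibrium, K_c = [Ca²⁺]·[F⁻]² = 3.89×10⁻¹¹.
(0.00672)·([F⁻])² = 3.89×10⁻¹¹
[F⁻]² = 5.79×10⁻⁹ ⇒ [F⁻] = 7.61×10⁻⁵ M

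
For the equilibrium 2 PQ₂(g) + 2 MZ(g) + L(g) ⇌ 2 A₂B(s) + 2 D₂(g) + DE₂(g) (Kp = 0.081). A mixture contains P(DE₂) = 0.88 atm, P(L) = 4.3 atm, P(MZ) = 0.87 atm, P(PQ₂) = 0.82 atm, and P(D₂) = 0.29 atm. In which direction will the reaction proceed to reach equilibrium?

toward products

(A₂B is a pure solid — omitted from Qp.)
Qp = P(D₂)²·P(DE₂) / (P(PQ₂)²·P(MZ)²·P(L)) = (0.29)²·(0.88) / ((0.82)²·(0.87)²·(4.3)) = 0.034
Qp = 0.034 < Kp = 0.081, so the forward reaction proceeds.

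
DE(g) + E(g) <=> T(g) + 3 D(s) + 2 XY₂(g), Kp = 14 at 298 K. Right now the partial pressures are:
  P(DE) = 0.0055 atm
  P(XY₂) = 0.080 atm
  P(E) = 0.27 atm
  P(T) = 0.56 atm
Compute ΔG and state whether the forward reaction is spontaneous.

(D is a pure solid — omitted from Qp.)
Qp = P(T)·P(XY₂)² / (P(DE)·P(E)) = (0.56)·(0.080)² / ((0.0055)·(0.27)) = 2.41
ΔG = RT ln(Qp/Kp) = (8.314 J mol⁻¹ K⁻¹)(298 K) × ln(2.41/14)
   = (2.478 kJ/mol)(-1.759) = -4.36 kJ/mol
ΔG < 0, so the forward reaction is spontaneous (proceeds forward).

ΔG = -4.36 kJ/mol; the forward reaction is spontaneous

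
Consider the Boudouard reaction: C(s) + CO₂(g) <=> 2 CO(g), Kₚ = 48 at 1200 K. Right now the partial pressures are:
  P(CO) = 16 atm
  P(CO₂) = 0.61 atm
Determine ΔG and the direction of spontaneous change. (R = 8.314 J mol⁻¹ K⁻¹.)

(C is a pure solid — omitted from Qₚ.)
Qₚ = P(CO)² / P(CO₂) = (16)² / (0.61) = 420
ΔG = RT ln(Qₚ/Kₚ) = (8.314 J mol⁻¹ K⁻¹)(1200 K) × ln(420/48)
   = (9.977 kJ/mol)(2.169) = 21.6 kJ/mol
ΔG > 0, so the forward reaction is non-spontaneous (proceeds in reverse).

ΔG = 21.6 kJ/mol; the forward reaction is non-spontaneous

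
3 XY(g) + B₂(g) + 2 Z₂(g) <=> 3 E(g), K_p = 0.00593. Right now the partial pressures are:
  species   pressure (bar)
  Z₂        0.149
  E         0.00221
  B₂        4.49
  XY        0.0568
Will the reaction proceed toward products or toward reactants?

Q_p = P(E)³ / (P(XY)³·P(B₂)·P(Z₂)²) = (0.00221)³ / ((0.0568)³·(4.49)·(0.149)²) = 5.91e-4
Q_p = 5.91e-4 < K_p = 0.00593, so the forward reaction proceeds.

forward (toward products)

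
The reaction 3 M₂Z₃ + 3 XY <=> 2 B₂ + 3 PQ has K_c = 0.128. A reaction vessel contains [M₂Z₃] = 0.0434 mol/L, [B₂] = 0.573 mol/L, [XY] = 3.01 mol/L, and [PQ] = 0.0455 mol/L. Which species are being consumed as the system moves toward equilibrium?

Q_c = [B₂]²·[PQ]³ / ([M₂Z₃]³·[XY]³) = (0.573)²·(0.0455)³ / ((0.0434)³·(3.01)³) = 0.0139
Q_c = 0.0139 < K_c = 0.128: net forward reaction.

M₂Z₃, XY (reactants)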